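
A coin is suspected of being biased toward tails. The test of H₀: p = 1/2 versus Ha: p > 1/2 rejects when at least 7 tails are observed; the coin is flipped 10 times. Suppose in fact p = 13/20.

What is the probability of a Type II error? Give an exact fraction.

1244602838129/2560000000000

β = P(fail to reject H₀ | Ha true) = P(S ≤ 6 | p = 13/20), S ~ Binomial(10, 13/20).
Adding the binomial probabilities P(S=0)+…+P(S=6) at p = 13/20 gives 1244602838129/2560000000000.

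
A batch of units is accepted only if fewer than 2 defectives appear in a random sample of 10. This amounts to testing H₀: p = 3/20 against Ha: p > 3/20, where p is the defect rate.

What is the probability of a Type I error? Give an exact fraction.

α = P(reject H₀ | H₀ true) = P(Y ≥ 2 | p = 3/20), Y ~ Binomial(10, 3/20).
α = 1 − P(Y ≤ 1) = 1 − 5573630195359/10240000000000 = 4666369804641/10240000000000.

4666369804641/10240000000000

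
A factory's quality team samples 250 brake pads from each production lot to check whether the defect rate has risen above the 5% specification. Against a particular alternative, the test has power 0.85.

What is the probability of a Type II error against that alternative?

0.15

Power = 1 − β, so β = 1 − 0.85 = 0.15.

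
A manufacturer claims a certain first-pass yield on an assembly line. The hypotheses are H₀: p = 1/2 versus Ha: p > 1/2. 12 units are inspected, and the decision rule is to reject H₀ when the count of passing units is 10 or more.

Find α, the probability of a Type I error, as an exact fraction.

79/4096

Under H₀, K ~ Binomial(12, 1/2), and α = P(K ≥ 10).
P(K ≥ 10) = [C(12,10) + C(12,11) + C(12,12)] / 2^12 = (66 + 12 + 1) / 4096 = 79/4096.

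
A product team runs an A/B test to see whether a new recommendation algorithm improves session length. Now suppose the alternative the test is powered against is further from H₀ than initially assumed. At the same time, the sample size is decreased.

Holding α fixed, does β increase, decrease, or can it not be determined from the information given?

The first change alone would make β decrease; the second alone would make β increase. Which effect dominates depends on the magnitudes, which are not given.

Cannot be determined from the information given.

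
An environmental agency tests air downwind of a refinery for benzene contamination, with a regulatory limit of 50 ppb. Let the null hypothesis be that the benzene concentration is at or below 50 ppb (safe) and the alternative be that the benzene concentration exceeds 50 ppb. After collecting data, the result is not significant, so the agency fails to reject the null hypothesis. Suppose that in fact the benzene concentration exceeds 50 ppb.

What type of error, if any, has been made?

H₀ was not rejected, but H₀ is actually false.
Failing to reject a false null hypothesis is a Type II error (false negative).

Type II error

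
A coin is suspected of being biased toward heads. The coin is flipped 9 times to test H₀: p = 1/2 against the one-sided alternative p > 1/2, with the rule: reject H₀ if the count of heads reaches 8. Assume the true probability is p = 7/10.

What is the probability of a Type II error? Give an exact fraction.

Under the alternative p = 7/10, K ~ Binomial(9, 7/10); β is the probability the test does not reject, P(K < 8).
Equivalently, β = 1 − P(K ≥ 8) = 401998383/500000000.

401998383/500000000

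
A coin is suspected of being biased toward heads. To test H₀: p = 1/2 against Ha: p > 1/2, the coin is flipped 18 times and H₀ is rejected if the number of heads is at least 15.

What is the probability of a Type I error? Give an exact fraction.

Under H₀, K ~ Binomial(18, 1/2), and α = P(K ≥ 15).
P(K ≥ 15) = [C(18,15) + C(18,16) + C(18,17) + C(18,18)] / 2^18 = (816 + 153 + 18 + 1) / 262144 = 988/262144 = 247/65536.

247/65536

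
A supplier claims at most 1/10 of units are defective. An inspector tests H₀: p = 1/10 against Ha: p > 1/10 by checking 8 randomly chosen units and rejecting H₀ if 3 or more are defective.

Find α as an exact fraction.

Under H₀, K ~ Binomial(8, 1/10); the Type I error rate is P(K ≥ 3).
α = 1 − P(K ≤ 2) = 1 − 96190821/100000000 = 3809179/100000000.

3809179/100000000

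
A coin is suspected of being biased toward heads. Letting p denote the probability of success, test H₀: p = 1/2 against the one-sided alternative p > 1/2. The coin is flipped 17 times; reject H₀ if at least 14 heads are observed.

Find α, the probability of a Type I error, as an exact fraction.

417/65536

The Type I error probability is α = P(K ≥ 14) computed under H₀, where K ~ Binomial(17, 1/2).
P(K ≥ 14) = [C(17,14) + C(17,15) + C(17,16) + C(17,17)] / 2^17 = (680 + 136 + 17 + 1) / 131072 = 834/131072 = 417/65536.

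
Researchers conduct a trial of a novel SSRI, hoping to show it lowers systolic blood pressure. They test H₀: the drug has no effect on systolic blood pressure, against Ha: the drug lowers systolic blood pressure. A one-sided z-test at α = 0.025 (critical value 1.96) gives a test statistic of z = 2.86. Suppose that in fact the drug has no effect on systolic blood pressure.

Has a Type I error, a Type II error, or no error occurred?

Type I error

Since z = 2.86 > z* = 1.96, H₀ is rejected.
H₀ is true (actually the drug has no effect on systolic blood pressure).
Rejecting a true H₀ is a Type I error.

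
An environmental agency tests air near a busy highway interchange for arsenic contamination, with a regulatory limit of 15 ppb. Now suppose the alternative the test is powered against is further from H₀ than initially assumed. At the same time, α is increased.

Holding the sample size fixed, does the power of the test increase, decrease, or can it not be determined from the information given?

It increases.

A larger true effect moves the Ha sampling distribution further from the H₀ critical value, making rejection more likely when Ha is true. Relaxing α lowers the evidence threshold; under Ha, outcomes that previously fell short now trigger rejection. Both changes push β in the same direction.
Since power = 1 − β and β decreases, power increases.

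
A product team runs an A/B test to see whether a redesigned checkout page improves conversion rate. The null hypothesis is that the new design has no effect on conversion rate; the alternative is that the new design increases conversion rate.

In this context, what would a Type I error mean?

A Type I error is rejecting H₀ when H₀ is true.
Here that means shipping the new feature to all users when actually the new design has no effect on conversion rate.

A Type I error would mean concluding that the new design increases conversion rate when in fact the new design has no effect on conversion rate.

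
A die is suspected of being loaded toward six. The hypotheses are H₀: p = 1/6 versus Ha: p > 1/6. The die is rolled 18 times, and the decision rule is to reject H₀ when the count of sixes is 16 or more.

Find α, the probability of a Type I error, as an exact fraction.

979/25389989167104

The Type I error probability is α = P(S ≥ 16) computed under H₀, where S ~ Binomial(18, 1/6).
P(S ≥ 16) = Σ_{j=16}^{18} C(18,j)·(1/6)^j·(5/6)^{18-j} = 979/25389989167104.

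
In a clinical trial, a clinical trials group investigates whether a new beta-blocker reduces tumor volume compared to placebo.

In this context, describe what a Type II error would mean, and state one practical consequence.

With the conventional null hypothesis that the drug has no effect on tumor volume:
A Type II error is failing to reject H₀ when H₀ is false.
Here that means concluding there is insufficient evidence that the drug works when actually the drug reduces tumor volume.

A Type II error would mean concluding that the drug has no effect on tumor volume (or at least failing to establish that the drug reduces tumor volume) when in fact the drug reduces tumor volume. Consequence: the development investment is written off despite the drug actually working.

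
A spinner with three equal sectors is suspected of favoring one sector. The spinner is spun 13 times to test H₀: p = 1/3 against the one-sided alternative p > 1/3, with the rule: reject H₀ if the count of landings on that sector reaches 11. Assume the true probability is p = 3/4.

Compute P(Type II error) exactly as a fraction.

β = P(fail to reject H₀ | Ha true) = P(X ≤ 10 | p = 3/4), X ~ Binomial(13, 3/4).
Summing C(13,j)·(3/4)^j·(1/4)^{13-j} for j = 0..10 gives 22394171/33554432.

22394171/33554432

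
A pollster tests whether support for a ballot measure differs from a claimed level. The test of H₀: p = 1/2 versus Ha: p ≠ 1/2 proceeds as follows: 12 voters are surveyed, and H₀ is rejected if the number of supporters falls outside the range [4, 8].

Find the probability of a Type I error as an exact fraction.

Under H₀, K ~ Binomial(12, 1/2); α is the probability of landing in either tail, P(K ≤ 3) + P(K ≥ 9).
Each tail has probability (1 + 12 + 66 + 220)/4096; doubling gives α = 598/4096 = 299/2048.

299/2048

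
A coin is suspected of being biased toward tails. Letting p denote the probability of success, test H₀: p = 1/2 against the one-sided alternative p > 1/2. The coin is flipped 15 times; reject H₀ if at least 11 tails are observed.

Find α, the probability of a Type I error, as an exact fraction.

1941/32768

α = P(reject H₀ | H₀ true) = P(S ≥ 11 | p = 1/2), with S ~ Binomial(15, 1/2).
Summing the upper tail: (1365 + 455 + 105 + 15 + 1) / 2^15 = 1941/32768.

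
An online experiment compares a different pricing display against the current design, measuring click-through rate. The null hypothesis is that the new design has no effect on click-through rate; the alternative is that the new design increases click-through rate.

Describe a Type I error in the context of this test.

A Type I error would mean concluding that the new design increases click-through rate when in fact the new design has no effect on click-through rate.

A Type I error is rejecting H₀ when H₀ is true.
Here that means shipping the new feature to all users when actually the new design has no effect on click-through rate.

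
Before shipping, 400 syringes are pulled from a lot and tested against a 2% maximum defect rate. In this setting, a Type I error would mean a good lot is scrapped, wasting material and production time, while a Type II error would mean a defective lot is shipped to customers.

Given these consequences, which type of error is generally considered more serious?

The Type II consequence (a defective lot is shipped to customers) is more severe than the Type I consequence (a good lot is scrapped, wasting material and production time).

Type II error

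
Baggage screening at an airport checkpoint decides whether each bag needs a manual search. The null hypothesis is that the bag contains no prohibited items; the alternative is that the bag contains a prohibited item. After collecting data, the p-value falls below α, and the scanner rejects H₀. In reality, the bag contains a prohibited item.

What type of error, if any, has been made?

The test rejected a false H₀ — the decision matches the true state.

No error — this is a correct decision.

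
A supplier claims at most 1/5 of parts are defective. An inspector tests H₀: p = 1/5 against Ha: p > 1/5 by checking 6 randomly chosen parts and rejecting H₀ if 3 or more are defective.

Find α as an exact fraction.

α = P(reject H₀ | H₀ true) = P(S ≥ 3 | p = 1/5), S ~ Binomial(6, 1/5).
Computing the lower-tail complement: 1 − 2816/3125 = 309/3125.

309/3125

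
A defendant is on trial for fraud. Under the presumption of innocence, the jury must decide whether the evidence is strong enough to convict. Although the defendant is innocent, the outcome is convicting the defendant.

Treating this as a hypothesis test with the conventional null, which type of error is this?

The null hypothesis here is that the defendant is innocent.
'Convicting the defendant' corresponds to rejecting H₀.
H₀ was rejected but H₀ is true — a Type I error (false positive).

Type I error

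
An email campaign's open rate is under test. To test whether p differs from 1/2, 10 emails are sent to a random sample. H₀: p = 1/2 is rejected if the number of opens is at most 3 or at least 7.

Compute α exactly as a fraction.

11/32

Under H₀, Y ~ Binomial(10, 1/2); α is the probability of landing in either tail, P(Y ≤ 3) + P(Y ≥ 7).
Each tail has probability (1 + 10 + 45 + 120)/1024; doubling gives α = 352/1024 = 11/32.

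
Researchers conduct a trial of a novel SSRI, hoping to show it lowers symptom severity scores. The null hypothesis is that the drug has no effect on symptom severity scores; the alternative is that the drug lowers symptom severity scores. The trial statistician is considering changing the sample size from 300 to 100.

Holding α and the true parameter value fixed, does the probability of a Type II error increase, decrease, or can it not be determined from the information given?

It increases.

A smaller sample increases the standard error, so the sampling distributions under H₀ and Ha overlap more.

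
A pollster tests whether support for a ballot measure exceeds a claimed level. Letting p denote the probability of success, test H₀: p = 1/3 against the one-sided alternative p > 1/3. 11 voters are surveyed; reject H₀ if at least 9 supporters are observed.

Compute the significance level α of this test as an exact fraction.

The Type I error probability is α = P(K ≥ 9) computed under H₀, where K ~ Binomial(11, 1/3).
P(K ≥ 9) = Σ_{j=9}^{11} C(11,j)·(1/3)^j·(2/3)^{11-j} = 1/729.

1/729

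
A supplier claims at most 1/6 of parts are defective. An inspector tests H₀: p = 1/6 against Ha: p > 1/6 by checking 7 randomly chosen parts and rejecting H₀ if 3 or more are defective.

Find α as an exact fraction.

Under H₀, X ~ Binomial(7, 1/6); the Type I error rate is P(X ≥ 3).
α = 1 − P(X ≤ 2) = 1 − 3125/3456 = 331/3456.

331/3456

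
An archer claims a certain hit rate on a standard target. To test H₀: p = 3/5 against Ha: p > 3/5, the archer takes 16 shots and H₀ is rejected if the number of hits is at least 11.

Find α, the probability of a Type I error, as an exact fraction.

α = P(reject H₀ | H₀ true) = P(S ≥ 11 | p = 3/5), with S ~ Binomial(16, 3/5).
P(S ≥ 11) = Σ_{j=11}^{16} C(16,j)·(3/5)^j·(2/5)^{16-j} = 50177064897/152587890625.

50177064897/152587890625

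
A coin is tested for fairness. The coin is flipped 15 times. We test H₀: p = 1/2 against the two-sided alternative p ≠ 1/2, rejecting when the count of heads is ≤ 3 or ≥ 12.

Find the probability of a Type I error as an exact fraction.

9/256

The significance level is the null-hypothesis probability of the rejection region {≤3} ∪ {≥12}.
By symmetry, α = 2·P(Y ≤ 3) = 2·(1 + 15 + 105 + 455)/32768 = 1152/32768 = 9/256.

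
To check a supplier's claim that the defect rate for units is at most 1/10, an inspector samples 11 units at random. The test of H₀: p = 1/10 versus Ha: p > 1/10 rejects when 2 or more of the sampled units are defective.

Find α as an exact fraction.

1513215599/5000000000

Under H₀, K ~ Binomial(11, 1/10); the Type I error rate is P(K ≥ 2).
Computing the lower-tail complement: 1 − 3486784401/5000000000 = 1513215599/5000000000.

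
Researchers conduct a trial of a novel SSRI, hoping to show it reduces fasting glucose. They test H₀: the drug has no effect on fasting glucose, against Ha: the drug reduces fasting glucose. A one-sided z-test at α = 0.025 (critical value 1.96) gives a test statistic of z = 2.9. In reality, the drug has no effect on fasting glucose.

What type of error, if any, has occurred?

Since z = 2.9 > z* = 1.96, H₀ is rejected.
H₀ is true (actually the drug has no effect on fasting glucose).
Rejecting a true H₀ is a Type I error.

Type I error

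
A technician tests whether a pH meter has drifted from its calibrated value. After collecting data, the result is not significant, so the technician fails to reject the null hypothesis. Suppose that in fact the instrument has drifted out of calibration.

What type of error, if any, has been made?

The conventional null hypothesis here is that the instrument is correctly calibrated.
H₀ was not rejected, but H₀ is actually false.
Failing to reject a false null hypothesis is a Type II error (false negative).

Type II error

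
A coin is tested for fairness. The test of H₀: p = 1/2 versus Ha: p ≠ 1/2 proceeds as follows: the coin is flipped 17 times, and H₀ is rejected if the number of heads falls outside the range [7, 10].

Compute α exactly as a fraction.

The significance level is the null-hypothesis probability of the rejection region {≤6} ∪ {≥11}.
The two tails are symmetric, so α = 2·(1 + 17 + 136 + 680 + 2380 + 6188 + 12376)/2^17 = 43556/131072 = 10889/32768.

10889/32768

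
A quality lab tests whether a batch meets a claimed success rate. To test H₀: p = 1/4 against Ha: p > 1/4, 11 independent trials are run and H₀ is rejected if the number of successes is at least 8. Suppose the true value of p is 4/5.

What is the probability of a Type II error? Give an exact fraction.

12589/78125

Under the alternative p = 4/5, S ~ Binomial(11, 4/5); β is the probability the test does not reject, P(S < 8).
Summing C(11,j)·(4/5)^j·(1/5)^{11-j} for j = 0..7 gives 12589/78125.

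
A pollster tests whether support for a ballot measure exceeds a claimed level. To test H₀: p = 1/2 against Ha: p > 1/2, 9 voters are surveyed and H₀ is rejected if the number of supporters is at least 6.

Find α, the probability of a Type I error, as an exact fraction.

65/256

The Type I error probability is α = P(X ≥ 6) computed under H₀, where X ~ Binomial(9, 1/2).
P(X ≥ 6) = [C(9,6) + C(9,7) + C(9,8) + C(9,9)] / 2^9 = (84 + 36 + 9 + 1) / 512 = 130/512 = 65/256.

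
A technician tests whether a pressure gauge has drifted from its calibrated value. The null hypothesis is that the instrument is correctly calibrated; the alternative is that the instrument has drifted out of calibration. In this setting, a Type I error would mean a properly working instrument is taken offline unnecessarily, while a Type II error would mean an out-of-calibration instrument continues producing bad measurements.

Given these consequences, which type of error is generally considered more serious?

Type II error

The Type II consequence (an out-of-calibration instrument continues producing bad measurements) is more severe than the Type I consequence (a properly working instrument is taken offline unnecessarily).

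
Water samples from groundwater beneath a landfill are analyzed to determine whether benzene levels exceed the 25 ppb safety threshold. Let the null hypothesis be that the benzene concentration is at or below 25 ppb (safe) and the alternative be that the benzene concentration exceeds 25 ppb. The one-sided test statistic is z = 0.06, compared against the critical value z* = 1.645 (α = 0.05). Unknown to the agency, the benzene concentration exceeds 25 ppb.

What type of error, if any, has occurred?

Type II error

Since z = 0.06 ≤ z* = 1.645, H₀ is not rejected.
H₀ is false (actually the benzene concentration exceeds 25 ppb).
Failing to reject a false H₀ is a Type II error.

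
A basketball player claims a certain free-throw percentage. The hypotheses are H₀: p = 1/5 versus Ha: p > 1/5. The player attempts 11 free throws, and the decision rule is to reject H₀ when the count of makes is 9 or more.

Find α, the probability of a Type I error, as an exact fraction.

37/1953125

α = P(reject H₀ | H₀ true) = P(K ≥ 9 | p = 1/5), with K ~ Binomial(11, 1/5).
Adding the binomial terms for j = 9 through 11 with p = 1/5 yields 37/1953125.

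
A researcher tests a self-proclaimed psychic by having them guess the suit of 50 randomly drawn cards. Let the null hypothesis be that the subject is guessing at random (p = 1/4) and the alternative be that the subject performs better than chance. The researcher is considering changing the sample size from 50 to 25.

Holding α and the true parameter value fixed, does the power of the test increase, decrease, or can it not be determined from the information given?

A smaller sample increases the standard error, so the sampling distributions under H₀ and Ha overlap more.
Since power = 1 − β and β increases, power decreases.

It decreases.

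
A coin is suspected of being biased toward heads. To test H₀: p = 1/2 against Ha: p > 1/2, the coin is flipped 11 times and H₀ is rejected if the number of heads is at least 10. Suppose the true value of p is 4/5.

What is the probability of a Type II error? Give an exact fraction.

Under the alternative p = 4/5, K ~ Binomial(11, 4/5); β is the probability the test does not reject, P(K < 10).
Summing C(11,j)·(4/5)^j·(1/5)^{11-j} for j = 0..9 gives 6619897/9765625.

6619897/9765625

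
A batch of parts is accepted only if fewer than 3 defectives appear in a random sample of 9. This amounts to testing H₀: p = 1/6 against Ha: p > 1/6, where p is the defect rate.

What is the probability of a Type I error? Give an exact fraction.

The significance level is the probability, assuming p = 1/6, of seeing 3 or more defectives in 9 draws.
α = 1 − P(K ≤ 2) = 1 − 4140625/5038848 = 898223/5038848.

898223/5038848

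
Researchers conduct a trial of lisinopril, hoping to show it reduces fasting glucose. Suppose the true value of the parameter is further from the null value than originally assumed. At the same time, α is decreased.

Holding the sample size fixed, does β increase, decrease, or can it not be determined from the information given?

The first change alone would make β decrease; the second alone would make β increase. Which effect dominates depends on the magnitudes, which are not given.

Cannot be determined from the information given.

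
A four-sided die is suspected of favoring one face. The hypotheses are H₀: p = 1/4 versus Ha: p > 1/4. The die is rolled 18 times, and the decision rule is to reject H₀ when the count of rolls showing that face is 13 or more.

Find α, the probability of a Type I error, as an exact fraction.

588337/17179869184

Under H₀, S ~ Binomial(18, 1/4), and α = P(S ≥ 13).
Summing C(18,j)(1/4)^j(3/4)^{18−j} for j = 13,…,18 gives 588337/17179869184.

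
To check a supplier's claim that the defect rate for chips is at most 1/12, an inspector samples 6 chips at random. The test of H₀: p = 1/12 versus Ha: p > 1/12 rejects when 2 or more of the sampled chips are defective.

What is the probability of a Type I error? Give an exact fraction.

248117/2985984

α = P(reject H₀ | H₀ true) = P(X ≥ 2 | p = 1/12), X ~ Binomial(6, 1/12).
Computing the lower-tail complement: 1 − 2737867/2985984 = 248117/2985984.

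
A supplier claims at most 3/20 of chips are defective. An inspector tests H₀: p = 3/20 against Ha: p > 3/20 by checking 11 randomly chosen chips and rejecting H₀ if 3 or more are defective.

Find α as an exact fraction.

9059861222307/40960000000000

The significance level is the probability, assuming p = 3/20, of seeing 3 or more defectives in 11 draws.
α = 1 − P(X ≤ 2) = 1 − 31900138777693/40960000000000 = 9059861222307/40960000000000.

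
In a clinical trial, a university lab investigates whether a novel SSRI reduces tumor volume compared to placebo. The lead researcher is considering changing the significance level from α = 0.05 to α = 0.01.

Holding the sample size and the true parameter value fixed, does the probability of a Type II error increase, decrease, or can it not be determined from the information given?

Lowering α raises the bar for rejection; under Ha, the test now fails to reject on outcomes it previously would have rejected.

It increases.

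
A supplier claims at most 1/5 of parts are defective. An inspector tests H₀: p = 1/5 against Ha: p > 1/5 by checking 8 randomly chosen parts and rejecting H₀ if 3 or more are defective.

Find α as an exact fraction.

79329/390625

Under H₀, K ~ Binomial(8, 1/5); the Type I error rate is P(K ≥ 3).
α = 1 − P(K ≤ 2) = 1 − 311296/390625 = 79329/390625.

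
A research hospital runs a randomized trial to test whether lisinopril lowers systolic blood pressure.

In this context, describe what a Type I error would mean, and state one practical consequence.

With the conventional null hypothesis that the drug has no effect on systolic blood pressure:
A Type I error is rejecting H₀ when H₀ is true.
Here that means concluding that the drug is effective when actually the drug has no effect on systolic blood pressure.

A Type I error would mean concluding that the drug lowers systolic blood pressure when in fact the drug has no effect on systolic blood pressure. Consequence: an ineffective drug is approved and marketed, exposing patients to side effects with no benefit.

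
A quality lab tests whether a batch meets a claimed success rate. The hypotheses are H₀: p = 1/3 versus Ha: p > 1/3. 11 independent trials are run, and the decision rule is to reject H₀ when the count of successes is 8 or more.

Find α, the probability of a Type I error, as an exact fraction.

521/59049

The Type I error probability is α = P(Y ≥ 8) computed under H₀, where Y ~ Binomial(11, 1/3).
P(Y ≥ 8) = Σ_{j=8}^{11} C(11,j)·(1/3)^j·(2/3)^{11-j} = 521/59049.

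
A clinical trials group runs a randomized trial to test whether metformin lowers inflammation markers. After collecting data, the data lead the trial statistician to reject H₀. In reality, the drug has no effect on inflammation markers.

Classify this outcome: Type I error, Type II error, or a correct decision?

Type I error

The conventional null hypothesis here is that the drug has no effect on inflammation markers.
H₀ was rejected, but H₀ is actually true.
Rejecting a true null hypothesis is a Type I error (false positive).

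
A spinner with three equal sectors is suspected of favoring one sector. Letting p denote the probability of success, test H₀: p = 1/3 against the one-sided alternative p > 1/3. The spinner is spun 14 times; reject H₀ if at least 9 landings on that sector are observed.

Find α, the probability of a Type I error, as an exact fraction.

α = P(reject H₀ | H₀ true) = P(Y ≥ 9 | p = 1/3), with Y ~ Binomial(14, 1/3).
P(Y ≥ 9) = Σ_{j=9}^{14} C(14,j)·(1/3)^j·(2/3)^{14-j} = 9265/531441.

9265/531441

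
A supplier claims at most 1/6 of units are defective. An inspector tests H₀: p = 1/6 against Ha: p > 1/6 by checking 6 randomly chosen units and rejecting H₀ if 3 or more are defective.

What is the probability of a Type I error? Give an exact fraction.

The significance level is the probability, assuming p = 1/6, of seeing 3 or more defectives in 6 draws.
Computing the lower-tail complement: 1 − 21875/23328 = 1453/23328.

1453/23328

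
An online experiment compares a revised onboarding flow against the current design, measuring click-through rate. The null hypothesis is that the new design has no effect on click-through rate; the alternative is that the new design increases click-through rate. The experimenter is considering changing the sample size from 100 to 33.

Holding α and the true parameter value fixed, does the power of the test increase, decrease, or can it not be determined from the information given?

A smaller sample increases the standard error, so the sampling distributions under H₀ and Ha overlap more.
Since power = 1 − β and β increases, power decreases.

It decreases.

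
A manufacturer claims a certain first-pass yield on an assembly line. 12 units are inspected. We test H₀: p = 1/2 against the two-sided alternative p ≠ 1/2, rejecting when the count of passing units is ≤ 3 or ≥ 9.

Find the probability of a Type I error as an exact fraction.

299/2048

α = P(Y ≤ 3 or Y ≥ 9 | p = 1/2), Y ~ Binomial(12, 1/2).
Each tail has probability (1 + 12 + 66 + 220)/4096; doubling gives α = 598/4096 = 299/2048.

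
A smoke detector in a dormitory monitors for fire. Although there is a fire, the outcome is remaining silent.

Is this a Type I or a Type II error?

The null hypothesis here is that there is no fire.
'Remaining silent' corresponds to failing to reject H₀.
H₀ was not rejected but H₀ is false — a Type II error (false negative).

Type II error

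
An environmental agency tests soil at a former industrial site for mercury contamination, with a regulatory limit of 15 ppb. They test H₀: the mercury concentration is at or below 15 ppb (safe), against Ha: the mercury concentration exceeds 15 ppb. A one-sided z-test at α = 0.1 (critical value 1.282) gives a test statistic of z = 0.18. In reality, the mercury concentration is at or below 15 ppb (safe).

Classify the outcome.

Since z = 0.18 ≤ z* = 1.282, H₀ is not rejected.
H₀ is true (actually the mercury concentration is at or below 15 ppb (safe)).
The decision matches the true state — no error.

Neither — the decision is correct.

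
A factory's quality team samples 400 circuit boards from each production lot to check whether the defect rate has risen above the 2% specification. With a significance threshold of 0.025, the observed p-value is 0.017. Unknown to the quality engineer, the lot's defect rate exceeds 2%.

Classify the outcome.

The conventional null hypothesis is that the lot's defect rate is 2% (within specification).
Since p = 0.017 < α = 0.025, H₀ is rejected.
H₀ is false (actually the lot's defect rate exceeds 2%).
The decision matches the true state — no error.

Neither — the decision is correct.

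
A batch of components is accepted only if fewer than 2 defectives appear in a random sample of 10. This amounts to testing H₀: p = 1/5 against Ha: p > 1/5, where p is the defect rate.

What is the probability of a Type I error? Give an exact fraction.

6095609/9765625

α = P(reject H₀ | H₀ true) = P(S ≥ 2 | p = 1/5), S ~ Binomial(10, 1/5).
α = 1 − P(S ≤ 1) = 1 − 3670016/9765625 = 6095609/9765625.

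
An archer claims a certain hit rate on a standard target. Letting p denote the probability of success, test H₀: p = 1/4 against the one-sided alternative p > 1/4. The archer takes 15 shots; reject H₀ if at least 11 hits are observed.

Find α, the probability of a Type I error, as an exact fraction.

123841/1073741824

The Type I error probability is α = P(K ≥ 11) computed under H₀, where K ~ Binomial(15, 1/4).
Summing C(15,j)(1/4)^j(3/4)^{15−j} for j = 11,…,15 gives 123841/1073741824.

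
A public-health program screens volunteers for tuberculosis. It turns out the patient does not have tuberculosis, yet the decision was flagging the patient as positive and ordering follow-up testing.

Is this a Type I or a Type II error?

The null hypothesis here is that the patient does not have tuberculosis.
'Flagging the patient as positive and ordering follow-up testing' corresponds to rejecting H₀.
H₀ was rejected but H₀ is true — a Type I error (false positive).

Type I error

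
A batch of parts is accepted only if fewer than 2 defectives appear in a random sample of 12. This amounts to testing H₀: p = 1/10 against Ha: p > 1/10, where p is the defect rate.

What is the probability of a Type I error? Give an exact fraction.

340997748211/1000000000000

The significance level is the probability, assuming p = 1/10, of seeing 2 or more defectives in 12 draws.
Computing the lower-tail complement: 1 − 659002251789/1000000000000 = 340997748211/1000000000000.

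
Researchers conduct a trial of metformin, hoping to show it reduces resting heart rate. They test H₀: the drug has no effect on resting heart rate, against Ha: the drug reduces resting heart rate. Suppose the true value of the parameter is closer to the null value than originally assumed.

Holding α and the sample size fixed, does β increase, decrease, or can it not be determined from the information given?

It increases.

When the true parameter is near the null value, the test has a harder time distinguishing Ha from H₀.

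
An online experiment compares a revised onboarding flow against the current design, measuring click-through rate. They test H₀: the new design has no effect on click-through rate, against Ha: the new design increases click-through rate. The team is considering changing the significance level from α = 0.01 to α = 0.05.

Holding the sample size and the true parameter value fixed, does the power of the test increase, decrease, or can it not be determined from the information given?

It increases.

A larger α widens the rejection region, so when the alternative is true more outcomes lead to rejection — failing to reject becomes less likely.
Since power = 1 − β and β decreases, power increases.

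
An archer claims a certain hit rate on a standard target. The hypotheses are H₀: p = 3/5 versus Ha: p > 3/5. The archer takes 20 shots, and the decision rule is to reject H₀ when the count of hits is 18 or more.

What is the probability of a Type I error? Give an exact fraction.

Under H₀, K ~ Binomial(20, 3/5), and α = P(K ≥ 18).
Adding the binomial terms for j = 18 through 20 with p = 3/5 yields 344416814721/95367431640625.

344416814721/95367431640625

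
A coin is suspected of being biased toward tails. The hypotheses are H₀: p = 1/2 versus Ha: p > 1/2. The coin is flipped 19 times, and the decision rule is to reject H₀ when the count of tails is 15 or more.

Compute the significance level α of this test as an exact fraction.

1259/131072

Under H₀, X ~ Binomial(19, 1/2), and α = P(X ≥ 15).
Summing the upper tail: (3876 + 969 + 171 + 19 + 1) / 2^19 = 5036/524288 = 1259/131072.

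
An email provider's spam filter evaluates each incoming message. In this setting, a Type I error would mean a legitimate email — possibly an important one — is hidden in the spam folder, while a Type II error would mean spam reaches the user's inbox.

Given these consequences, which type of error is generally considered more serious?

Type I error

The Type I consequence (a legitimate email — possibly an important one — is hidden in the spam folder) is more severe than the Type II consequence (spam reaches the user's inbox).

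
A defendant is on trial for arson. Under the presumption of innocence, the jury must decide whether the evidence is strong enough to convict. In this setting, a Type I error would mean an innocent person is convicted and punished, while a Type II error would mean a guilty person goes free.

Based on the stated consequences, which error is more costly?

Type I error

The Type I consequence (an innocent person is convicted and punished) is more severe than the Type II consequence (a guilty person goes free).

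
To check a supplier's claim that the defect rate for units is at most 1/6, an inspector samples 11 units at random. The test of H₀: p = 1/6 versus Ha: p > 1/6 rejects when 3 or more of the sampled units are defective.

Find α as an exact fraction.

The significance level is the probability, assuming p = 1/6, of seeing 3 or more defectives in 11 draws.
α = 1 − P(K ≤ 2) = 1 − 9765625/13436928 = 3671303/13436928.

3671303/13436928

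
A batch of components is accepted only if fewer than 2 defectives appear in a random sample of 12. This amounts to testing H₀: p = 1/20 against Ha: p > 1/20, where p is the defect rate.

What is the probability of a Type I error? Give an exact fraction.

α = P(reject H₀ | H₀ true) = P(S ≥ 2 | p = 1/20), S ~ Binomial(12, 1/20).
Computing the lower-tail complement: 1 − 3611198025844789/4096000000000000 = 484801974155211/4096000000000000.

484801974155211/4096000000000000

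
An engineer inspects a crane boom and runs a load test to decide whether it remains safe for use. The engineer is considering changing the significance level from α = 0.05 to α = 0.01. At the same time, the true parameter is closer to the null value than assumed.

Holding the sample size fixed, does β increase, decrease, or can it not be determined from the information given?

It increases.

A smaller α moves the rejection region further into the tail. With the alternative true, more outcomes now fall outside the rejection region, so failing to reject becomes more likely. A smaller departure from H₀ means the test statistic under Ha is distributed closer to where it would be under H₀; rejection becomes less likely. Both changes push β in the same direction.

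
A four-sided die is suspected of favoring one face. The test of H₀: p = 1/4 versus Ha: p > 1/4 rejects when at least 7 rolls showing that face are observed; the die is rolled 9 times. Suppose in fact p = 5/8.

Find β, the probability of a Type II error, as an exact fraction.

A Type II error is failing to reject when Ha holds: with p = 5/8, β = P(S ≤ 6).
Summing C(9,j)·(5/8)^j·(3/8)^{9-j} for j = 0..6 gives 24101307/33554432.

24101307/33554432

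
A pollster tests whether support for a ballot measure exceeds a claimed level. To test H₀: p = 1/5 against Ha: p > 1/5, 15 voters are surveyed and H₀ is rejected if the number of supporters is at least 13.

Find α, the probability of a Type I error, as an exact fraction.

α = P(reject H₀ | H₀ true) = P(S ≥ 13 | p = 1/5), with S ~ Binomial(15, 1/5).
Summing C(15,j)(1/5)^j(4/5)^{15−j} for j = 13,…,15 gives 1741/30517578125.

1741/30517578125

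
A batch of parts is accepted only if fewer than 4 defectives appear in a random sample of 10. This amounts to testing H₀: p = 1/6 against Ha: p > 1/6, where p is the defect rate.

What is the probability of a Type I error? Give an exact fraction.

The significance level is the probability, assuming p = 1/6, of seeing 4 or more defectives in 10 draws.
α = 1 − P(S ≤ 3) = 1 − 390625/419904 = 29279/419904.

29279/419904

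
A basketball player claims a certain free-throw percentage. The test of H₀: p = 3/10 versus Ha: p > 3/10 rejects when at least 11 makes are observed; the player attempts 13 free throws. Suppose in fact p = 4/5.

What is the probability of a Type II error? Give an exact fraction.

608334741/1220703125

A Type II error is failing to reject when Ha holds: with p = 4/5, β = P(K ≤ 10).
Equivalently, β = 1 − P(K ≥ 11) = 608334741/1220703125.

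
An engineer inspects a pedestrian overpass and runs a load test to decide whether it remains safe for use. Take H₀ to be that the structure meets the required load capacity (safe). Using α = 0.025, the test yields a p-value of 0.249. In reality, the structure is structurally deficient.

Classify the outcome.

Type II error

Since p = 0.249 ≥ α = 0.025, H₀ is not rejected.
H₀ is false (actually the structure is structurally deficient).
Failing to reject a false H₀ is a Type II error.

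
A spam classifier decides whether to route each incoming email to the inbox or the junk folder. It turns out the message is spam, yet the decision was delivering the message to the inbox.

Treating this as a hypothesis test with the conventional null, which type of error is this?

Type II error

The null hypothesis here is that the message is legitimate (not spam).
'Delivering the message to the inbox' corresponds to failing to reject H₀.
H₀ was not rejected but H₀ is false — a Type II error (false negative).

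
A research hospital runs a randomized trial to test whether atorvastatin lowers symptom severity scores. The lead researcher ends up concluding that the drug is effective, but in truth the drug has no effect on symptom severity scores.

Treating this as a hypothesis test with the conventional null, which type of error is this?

The null hypothesis here is that the drug has no effect on symptom severity scores.
'Concluding that the drug is effective' corresponds to rejecting H₀.
H₀ was rejected but H₀ is true — a Type I error (false positive).

Type I error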